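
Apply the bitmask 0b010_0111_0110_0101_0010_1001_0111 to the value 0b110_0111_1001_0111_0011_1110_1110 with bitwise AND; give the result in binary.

AND bit by bit (1 only where both bits are 1):
  110011110010111001111101110
& 010011101100101001010010111
= 010011100000101001010000110

0b010011100000101001010000110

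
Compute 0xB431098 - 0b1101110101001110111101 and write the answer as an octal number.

0o1302736333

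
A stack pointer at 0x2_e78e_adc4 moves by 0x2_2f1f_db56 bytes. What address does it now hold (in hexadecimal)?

Add column by column in base 16, right to left:
  4+6 = a
  c+5 = 1 carry 1
  d+b+1 = 9 carry 1
  a+d+1 = 8 carry 1
  e+f+1 = e carry 1
  8+1+1 = a
  7+f = 6 carry 1
  e+2+1 = 1 carry 1
  2+2+1 = 5

0x516ae891a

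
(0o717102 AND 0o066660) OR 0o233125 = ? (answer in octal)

0o237125

0o717102 AND 0o066660 = 0o006000.
Then OR with 0o233125.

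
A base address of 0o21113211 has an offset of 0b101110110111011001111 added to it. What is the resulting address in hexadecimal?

0x5C0558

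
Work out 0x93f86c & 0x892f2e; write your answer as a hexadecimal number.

AND each hex digit independently (no carries):
  9&8=8, 3&9=1, f&2=2, 8&f=8, 6&2=2, c&e=c

0x81282c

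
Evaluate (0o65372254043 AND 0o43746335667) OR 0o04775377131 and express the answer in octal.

0o65372254043 AND 0o43746335667 = 0o41342214043.
Then OR with 0o04775377131.

0o45777377173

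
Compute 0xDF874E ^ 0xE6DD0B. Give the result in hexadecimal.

0x395A45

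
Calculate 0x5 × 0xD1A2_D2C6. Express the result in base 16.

Multiply each base-16 digit by 5, carrying:
  6×5 = 30 → write E carry 1
  C×5+1 = 61 → write D carry 3
  2×5+3 = 13 → write D
  D×5 = 65 → write 1 carry 4
  2×5+4 = 14 → write E
  A×5 = 50 → write 2 carry 3
  1×5+3 = 8 → write 8
  D×5 = 65 → write 1 carry 4
  remaining carry: 4

0x4182E1DDE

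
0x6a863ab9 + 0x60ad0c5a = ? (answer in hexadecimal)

0xcb334713

Add column by column in base 16, right to left:
  9+a = 3 carry 1
  b+5+1 = 1 carry 1
  a+c+1 = 7 carry 1
  3+0+1 = 4
  6+d = 3 carry 1
  8+a+1 = 3 carry 1
  a+0+1 = b
  6+6 = c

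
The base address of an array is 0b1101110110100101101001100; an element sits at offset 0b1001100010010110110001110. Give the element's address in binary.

0b10111011000111100011011010

Add column by column in base 2, right to left:
  0+0 = 0
  0+1 = 1
  1+1 = 0 carry 1
  1+1+1 = 1 carry 1
  0+0+1 = 1
  0+0 = 0
  1+0 = 1
  0+1 = 1
  1+1 = 0 carry 1
  1+0+1 = 0 carry 1
  0+1+1 = 0 carry 1
  1+1+1 = 1 carry 1
  0+0+1 = 1
  0+1 = 1
  1+0 = 1
  0+0 = 0
  1+1 = 0 carry 1
  1+0+1 = 0 carry 1
  0+0+1 = 1
  1+0 = 1
  1+1 = 0 carry 1
  1+1+1 = 1 carry 1
  0+0+1 = 1
  1+0 = 1
  1+1 = 0 carry 1
  final carry 1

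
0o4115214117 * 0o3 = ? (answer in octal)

0o14347644355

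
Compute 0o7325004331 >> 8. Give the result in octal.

8 bits is not a whole number of base-8 digits; in binary: 111011010101000000100011011001 >> 8 = 1110110101010000001000.

0o16652010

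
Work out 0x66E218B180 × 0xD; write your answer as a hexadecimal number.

Multiply each base-16 digit by 13, carrying:
  0×13 = 0 → write 0
  8×13 = 104 → write 8 carry 6
  1×13+6 = 19 → write 3 carry 1
  B×13+1 = 144 → write 0 carry 9
  8×13+9 = 113 → write 1 carry 7
  1×13+7 = 20 → write 4 carry 1
  2×13+1 = 27 → write B carry 1
  E×13+1 = 183 → write 7 carry 11
  6×13+11 = 89 → write 9 carry 5
  6×13+5 = 83 → write 3 carry 5
  remaining carry: 5

0x5397B410380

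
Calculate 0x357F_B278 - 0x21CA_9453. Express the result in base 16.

0x13B51E25

Subtract column by column in base 16:
  8-3 → 5
  7-5 → 2
  2-4 → E (borrow)
  B-9-1 → 1
  F-A → 5
  7-C → B (borrow)
  5-1-1 → 3
  3-2 → 1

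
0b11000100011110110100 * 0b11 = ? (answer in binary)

Multiply each base-2 digit by 3, carrying:
  0×3 = 0 → write 0
  0×3 = 0 → write 0
  1×3 = 3 → write 1 carry 1
  0×3+1 = 1 → write 1
  1×3 = 3 → write 1 carry 1
  1×3+1 = 4 → write 0 carry 2
  0×3+2 = 2 → write 0 carry 1
  1×3+1 = 4 → write 0 carry 2
  1×3+2 = 5 → write 1 carry 2
  1×3+2 = 5 → write 1 carry 2
  1×3+2 = 5 → write 1 carry 2
  0×3+2 = 2 → write 0 carry 1
  0×3+1 = 1 → write 1
  0×3 = 0 → write 0
  1×3 = 3 → write 1 carry 1
  0×3+1 = 1 → write 1
  0×3 = 0 → write 0
  0×3 = 0 → write 0
  1×3 = 3 → write 1 carry 1
  1×3+1 = 4 → write 0 carry 2
  remaining carry: 10

0b1001001101011100011100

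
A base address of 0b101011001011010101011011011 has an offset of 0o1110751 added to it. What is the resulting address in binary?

0o1110751 = 0b1001001000111101001 in binary.
Add column by column in base 2, right to left:
  1+1 = 0 carry 1
  1+0+1 = 0 carry 1
  0+0+1 = 1
  1+1 = 0 carry 1
  1+0+1 = 0 carry 1
  0+1+1 = 0 carry 1
  1+1+1 = 1 carry 1
  1+1+1 = 1 carry 1
  0+1+1 = 0 carry 1
  1+0+1 = 0 carry 1
  0+0+1 = 1
  1+0 = 1
  0+1 = 1
  1+0 = 1
  0+0 = 0
  1+1 = 0 carry 1
  1+0+1 = 0 carry 1
  0+0+1 = 1
  1+1 = 0 carry 1
  0+0+1 = 1
  0+0 = 0
  1+0 = 1
  1+0 = 1
  0+0 = 0
  1+0 = 1
  0+0 = 0
  1+0 = 1

0b101011010100011110011000100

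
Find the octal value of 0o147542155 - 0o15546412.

Subtract column by column in base 8:
  5-2 → 3
  5-1 → 4
  1-4 → 5 (borrow)
  2-6-1 → 3 (borrow)
  4-4-1 → 7 (borrow)
  5-5-1 → 7 (borrow)
  7-5-1 → 1
  4-1 → 3
  1-0 → 1

0o131773543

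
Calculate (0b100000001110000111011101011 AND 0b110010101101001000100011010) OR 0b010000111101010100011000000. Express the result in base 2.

0b110000111101010100011001010

0b100000001110000111011101011 AND 0b110010101101001000100011010 = 0b100000001100000000000001010.
Then OR with 0b010000111101010100011000000.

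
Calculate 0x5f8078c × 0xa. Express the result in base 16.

0x3bb04b78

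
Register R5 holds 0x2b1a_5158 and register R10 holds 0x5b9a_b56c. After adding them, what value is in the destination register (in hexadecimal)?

Add column by column in base 16, right to left:
  8+c = 4 carry 1
  5+6+1 = c
  1+5 = 6
  5+b = 0 carry 1
  a+a+1 = 5 carry 1
  1+9+1 = b
  b+b = 6 carry 1
  2+5+1 = 8

0x86b506c4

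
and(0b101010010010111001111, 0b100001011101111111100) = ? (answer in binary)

0b100000010000111001100

AND bit by bit (1 only where both bits are 1):
  101010010010111001111
& 100001011101111111100
= 100000010000111001100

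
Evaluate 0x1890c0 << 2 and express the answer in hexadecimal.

0x624300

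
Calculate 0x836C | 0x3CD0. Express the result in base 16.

0xBFFC

OR each hex digit independently (no carries):
  8|3=B, 3|C=F, 6|D=F, C|0=C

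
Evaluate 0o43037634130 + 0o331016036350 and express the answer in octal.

0o374055672500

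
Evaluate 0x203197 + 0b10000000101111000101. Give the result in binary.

0x203197 = 0b1000000011000110010111 in binary.
Add column by column in base 2, right to left:
  1+1 = 0 carry 1
  1+0+1 = 0 carry 1
  1+1+1 = 1 carry 1
  0+0+1 = 1
  1+0 = 1
  0+0 = 0
  0+1 = 1
  1+1 = 0 carry 1
  1+1+1 = 1 carry 1
  0+1+1 = 0 carry 1
  0+0+1 = 1
  0+1 = 1
  1+0 = 1
  1+0 = 1
  0+0 = 0
  0+0 = 0
  0+0 = 0
  0+0 = 0
  0+0 = 0
  0+1 = 1
  0+0 = 0
  1+0 = 1

0b1010000011110101011100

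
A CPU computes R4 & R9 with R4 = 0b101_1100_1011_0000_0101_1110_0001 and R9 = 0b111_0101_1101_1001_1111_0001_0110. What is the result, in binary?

0b101010010010000010100000000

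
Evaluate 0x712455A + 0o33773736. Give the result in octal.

0x712455A = 0o704442532 in octal.
Add column by column in base 8, right to left:
  2+6 = 0 carry 1
  3+3+1 = 7
  5+7 = 4 carry 1
  2+3+1 = 6
  4+7 = 3 carry 1
  4+7+1 = 4 carry 1
  4+3+1 = 0 carry 1
  0+3+1 = 4
  7+0 = 7

0o740436470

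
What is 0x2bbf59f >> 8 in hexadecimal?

Shifting right by 8 bits = 2 hex digits: drop the last 2.

0x2bbf5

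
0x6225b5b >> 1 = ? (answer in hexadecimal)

1 bits is not a whole number of base-16 digits; in binary: 110001000100101101101011011 >> 1 = 11000100010010110110101101.

0x3112dad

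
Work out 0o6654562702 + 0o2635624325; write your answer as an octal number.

Add column by column in base 8, right to left:
  2+5 = 7
  0+2 = 2
  7+3 = 2 carry 1
  2+4+1 = 7
  6+2 = 0 carry 1
  5+6+1 = 4 carry 1
  4+5+1 = 2 carry 1
  5+3+1 = 1 carry 1
  6+6+1 = 5 carry 1
  6+2+1 = 1 carry 1
  final carry 1

0o11512407227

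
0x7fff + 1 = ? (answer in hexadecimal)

0x8000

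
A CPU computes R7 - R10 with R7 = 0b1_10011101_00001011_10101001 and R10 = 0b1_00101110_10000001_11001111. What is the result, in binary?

0b11011101000100111011010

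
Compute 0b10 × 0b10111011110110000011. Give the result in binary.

0b101110111101100000110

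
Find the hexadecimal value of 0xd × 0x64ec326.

0x51ffe8ee

Multiply each base-16 digit by 13, carrying:
  6×13 = 78 → write e carry 4
  2×13+4 = 30 → write e carry 1
  3×13+1 = 40 → write 8 carry 2
  c×13+2 = 158 → write e carry 9
  e×13+9 = 191 → write f carry 11
  4×13+11 = 63 → write f carry 3
  6×13+3 = 81 → write 1 carry 5
  remaining carry: 5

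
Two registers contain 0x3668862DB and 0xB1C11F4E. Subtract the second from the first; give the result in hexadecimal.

Subtract column by column in base 16:
  B-E → D (borrow)
  D-4-1 → 8
  2-F → 3 (borrow)
  6-1-1 → 4
  8-1 → 7
  8-C → C (borrow)
  6-1-1 → 4
  6-B → B (borrow)
  3-0-1 → 2

0x2B4C7438D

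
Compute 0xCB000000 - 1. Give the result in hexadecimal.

0xCAFFFFFF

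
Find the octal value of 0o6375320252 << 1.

0o14772640524

1 bits is not a whole number of base-8 digits; in binary: 110011111101011010000010101010 << 1 = 1100111111010110100000101010100.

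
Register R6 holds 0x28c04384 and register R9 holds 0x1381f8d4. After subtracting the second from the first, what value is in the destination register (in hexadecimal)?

0x153e4ab0

Subtract column by column in base 16:
  4-4 → 0
  8-d → b (borrow)
  3-8-1 → a (borrow)
  4-f-1 → 4 (borrow)
  0-1-1 → e (borrow)
  c-8-1 → 3
  8-3 → 5
  2-1 → 1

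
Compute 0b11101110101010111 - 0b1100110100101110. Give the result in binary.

0b10001000000101001

Subtract column by column in base 2:
  1-0 → 1
  1-1 → 0
  1-1 → 0
  0-1 → 1 (borrow)
  1-0-1 → 0
  0-1 → 1 (borrow)
  1-0-1 → 0
  0-0 → 0
  1-1 → 0
  0-0 → 0
  1-1 → 0
  1-1 → 0
  1-0 → 1
  0-0 → 0
  1-1 → 0
  1-1 → 0
  1-0 → 1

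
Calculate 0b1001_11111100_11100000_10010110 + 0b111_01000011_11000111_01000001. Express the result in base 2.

0b10001010000001010011111010111

Add column by column in base 2, right to left:
  0+1 = 1
  1+0 = 1
  1+0 = 1
  0+0 = 0
  1+0 = 1
  0+0 = 0
  0+1 = 1
  1+0 = 1
  0+1 = 1
  0+1 = 1
  0+1 = 1
  0+0 = 0
  0+0 = 0
  1+0 = 1
  1+1 = 0 carry 1
  1+1+1 = 1 carry 1
  0+1+1 = 0 carry 1
  0+1+1 = 0 carry 1
  1+0+1 = 0 carry 1
  1+0+1 = 0 carry 1
  1+0+1 = 0 carry 1
  1+0+1 = 0 carry 1
  1+1+1 = 1 carry 1
  1+0+1 = 0 carry 1
  1+1+1 = 1 carry 1
  0+1+1 = 0 carry 1
  0+1+1 = 0 carry 1
  1+0+1 = 0 carry 1
  final carry 1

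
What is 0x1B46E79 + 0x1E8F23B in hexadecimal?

0x39D60B4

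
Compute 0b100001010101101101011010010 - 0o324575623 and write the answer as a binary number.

0o324575623 = 0b11010100101111101110010011 in binary.
Subtract column by column in base 2:
  0-1 → 1 (borrow)
  1-1-1 → 1 (borrow)
  0-0-1 → 1 (borrow)
  0-0-1 → 1 (borrow)
  1-1-1 → 1 (borrow)
  0-0-1 → 1 (borrow)
  1-0-1 → 0
  1-1 → 0
  0-1 → 1 (borrow)
  1-1-1 → 1 (borrow)
  0-0-1 → 1 (borrow)
  1-1-1 → 1 (borrow)
  1-1-1 → 1 (borrow)
  0-1-1 → 0 (borrow)
  1-1-1 → 1 (borrow)
  1-1-1 → 1 (borrow)
  0-0-1 → 1 (borrow)
  1-1-1 → 1 (borrow)
  0-0-1 → 1 (borrow)
  1-0-1 → 0
  0-1 → 1 (borrow)
  1-0-1 → 0
  0-1 → 1 (borrow)
  0-0-1 → 1 (borrow)
  0-1-1 → 0 (borrow)
  0-1-1 → 0 (borrow)
  1-0-1 → 0

0b110101111101111100111111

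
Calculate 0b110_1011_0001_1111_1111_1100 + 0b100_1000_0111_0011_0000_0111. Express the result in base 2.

0b101100111001001100000011

Add column by column in base 2, right to left:
  0+1 = 1
  0+1 = 1
  1+1 = 0 carry 1
  1+0+1 = 0 carry 1
  1+0+1 = 0 carry 1
  1+0+1 = 0 carry 1
  1+0+1 = 0 carry 1
  1+0+1 = 0 carry 1
  1+1+1 = 1 carry 1
  1+1+1 = 1 carry 1
  1+0+1 = 0 carry 1
  1+0+1 = 0 carry 1
  1+1+1 = 1 carry 1
  0+1+1 = 0 carry 1
  0+1+1 = 0 carry 1
  0+0+1 = 1
  1+0 = 1
  1+0 = 1
  0+0 = 0
  1+1 = 0 carry 1
  0+0+1 = 1
  1+0 = 1
  1+1 = 0 carry 1
  final carry 1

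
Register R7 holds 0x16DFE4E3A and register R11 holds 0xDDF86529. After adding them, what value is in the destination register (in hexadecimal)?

Add column by column in base 16, right to left:
  A+9 = 3 carry 1
  3+2+1 = 6
  E+5 = 3 carry 1
  4+6+1 = B
  E+8 = 6 carry 1
  F+F+1 = F carry 1
  D+D+1 = B carry 1
  6+D+1 = 4 carry 1
  1+0+1 = 2

0x24BF6B363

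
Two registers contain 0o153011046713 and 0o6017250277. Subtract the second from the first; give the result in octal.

0o144771576414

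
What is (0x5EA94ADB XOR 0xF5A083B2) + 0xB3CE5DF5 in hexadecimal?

0x15ED8275E

First 0x5EA94ADB XOR 0xF5A083B2 = 0xAB09C969.
Add column by column in base 16, right to left:
  9+5 = E
  6+F = 5 carry 1
  9+D+1 = 7 carry 1
  C+5+1 = 2 carry 1
  9+E+1 = 8 carry 1
  0+C+1 = D
  B+3 = E
  A+B = 5 carry 1
  final carry 1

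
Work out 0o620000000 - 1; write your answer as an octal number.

0o617777777

The trailing 7 digits are 0, so subtracting 1 borrows through: they become 7 and the next digit up decrements.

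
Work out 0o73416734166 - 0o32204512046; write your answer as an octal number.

Subtract column by column in base 8:
  6-6 → 0
  6-4 → 2
  1-0 → 1
  4-2 → 2
  3-1 → 2
  7-5 → 2
  6-4 → 2
  1-0 → 1
  4-2 → 2
  3-2 → 1
  7-3 → 4

0o41212222120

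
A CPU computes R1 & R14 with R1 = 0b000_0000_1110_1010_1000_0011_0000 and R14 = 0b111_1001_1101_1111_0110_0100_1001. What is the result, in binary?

AND bit by bit (1 only where both bits are 1):
  000000011101010100000110000
& 111100111011111011001001001
= 000000011001010000000000000

0b000000011001010000000000000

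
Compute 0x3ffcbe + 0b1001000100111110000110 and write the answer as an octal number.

0o31046104

0x3ffcbe = 0o17776276 in octal.
0b1001000100111110000110 = 0o11047606 in octal.
Add column by column in base 8, right to left:
  6+6 = 4 carry 1
  7+0+1 = 0 carry 1
  2+6+1 = 1 carry 1
  6+7+1 = 6 carry 1
  7+4+1 = 4 carry 1
  7+0+1 = 0 carry 1
  7+1+1 = 1 carry 1
  1+1+1 = 3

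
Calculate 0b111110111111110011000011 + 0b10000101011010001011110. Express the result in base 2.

Add column by column in base 2, right to left:
  1+0 = 1
  1+1 = 0 carry 1
  0+1+1 = 0 carry 1
  0+1+1 = 0 carry 1
  0+1+1 = 0 carry 1
  0+0+1 = 1
  1+1 = 0 carry 1
  1+0+1 = 0 carry 1
  0+0+1 = 1
  0+0 = 0
  1+1 = 0 carry 1
  1+0+1 = 0 carry 1
  1+1+1 = 1 carry 1
  1+1+1 = 1 carry 1
  1+0+1 = 0 carry 1
  1+1+1 = 1 carry 1
  1+0+1 = 0 carry 1
  1+1+1 = 1 carry 1
  0+0+1 = 1
  1+0 = 1
  1+0 = 1
  1+0 = 1
  1+1 = 0 carry 1
  1+0+1 = 0 carry 1
  final carry 1

0b1001111101011000100100001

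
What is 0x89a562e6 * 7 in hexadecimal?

Multiply each base-16 digit by 7, carrying:
  6×7 = 42 → write a carry 2
  e×7+2 = 100 → write 4 carry 6
  2×7+6 = 20 → write 4 carry 1
  6×7+1 = 43 → write b carry 2
  5×7+2 = 37 → write 5 carry 2
  a×7+2 = 72 → write 8 carry 4
  9×7+4 = 67 → write 3 carry 4
  8×7+4 = 60 → write c carry 3
  remaining carry: 3

0x3c385b44a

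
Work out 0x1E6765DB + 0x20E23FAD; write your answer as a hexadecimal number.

0x3F49A588

Add column by column in base 16, right to left:
  B+D = 8 carry 1
  D+A+1 = 8 carry 1
  5+F+1 = 5 carry 1
  6+3+1 = A
  7+2 = 9
  6+E = 4 carry 1
  E+0+1 = F
  1+2 = 3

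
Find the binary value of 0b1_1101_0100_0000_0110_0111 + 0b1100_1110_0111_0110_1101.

Add column by column in base 2, right to left:
  1+1 = 0 carry 1
  1+0+1 = 0 carry 1
  1+1+1 = 1 carry 1
  0+1+1 = 0 carry 1
  0+0+1 = 1
  1+1 = 0 carry 1
  1+1+1 = 1 carry 1
  0+0+1 = 1
  0+1 = 1
  0+1 = 1
  0+1 = 1
  0+0 = 0
  0+0 = 0
  0+1 = 1
  1+1 = 0 carry 1
  0+1+1 = 0 carry 1
  1+0+1 = 0 carry 1
  0+0+1 = 1
  1+1 = 0 carry 1
  1+1+1 = 1 carry 1
  1+0+1 = 0 carry 1
  final carry 1

0b1010100010011111010100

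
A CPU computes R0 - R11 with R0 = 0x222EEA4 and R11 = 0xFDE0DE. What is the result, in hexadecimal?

0x1250DC6

Subtract column by column in base 16:
  4-E → 6 (borrow)
  A-D-1 → C (borrow)
  E-0-1 → D
  E-E → 0
  2-D → 5 (borrow)
  2-F-1 → 2 (borrow)
  2-0-1 → 1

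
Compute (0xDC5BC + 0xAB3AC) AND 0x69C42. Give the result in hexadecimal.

0x1840

Add column by column in base 16, right to left:
  C+C = 8 carry 1
  B+A+1 = 6 carry 1
  5+3+1 = 9
  C+B = 7 carry 1
  D+A+1 = 8 carry 1
  final carry 1
Sum = 0x187968; now AND with 0x69C42:
  1&0=0, 8&6=0, 7&9=1, 9&C=8, 6&4=4, 8&2=0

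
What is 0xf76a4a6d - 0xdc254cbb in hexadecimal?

0x1b44fdb2

Subtract column by column in base 16:
  d-b → 2
  6-b → b (borrow)
  a-c-1 → d (borrow)
  4-4-1 → f (borrow)
  a-5-1 → 4
  6-2 → 4
  7-c → b (borrow)
  f-d-1 → 1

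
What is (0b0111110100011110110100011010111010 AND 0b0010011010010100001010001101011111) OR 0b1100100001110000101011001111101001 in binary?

0b1110110001110100101011001111111011

0b0111110100011110110100011010111010 AND 0b0010011010010100001010001101011111 = 0b0010010000010100000000001000011010.
Then OR with 0b1100100001110000101011001111101001.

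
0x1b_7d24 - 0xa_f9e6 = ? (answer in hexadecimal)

0x10833e

Subtract column by column in base 16:
  4-6 → e (borrow)
  2-e-1 → 3 (borrow)
  d-9-1 → 3
  7-f → 8 (borrow)
  b-a-1 → 0
  1-0 → 1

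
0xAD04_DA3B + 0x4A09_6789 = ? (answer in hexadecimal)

Add column by column in base 16, right to left:
  B+9 = 4 carry 1
  3+8+1 = C
  A+7 = 1 carry 1
  D+6+1 = 4 carry 1
  4+9+1 = E
  0+0 = 0
  D+A = 7 carry 1
  A+4+1 = F

0xF70E41C4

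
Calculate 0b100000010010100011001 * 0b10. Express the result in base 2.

0b1000000100101000110010

Multiply each base-2 digit by 2, carrying:
  1×2 = 2 → write 0 carry 1
  0×2+1 = 1 → write 1
  0×2 = 0 → write 0
  1×2 = 2 → write 0 carry 1
  1×2+1 = 3 → write 1 carry 1
  0×2+1 = 1 → write 1
  0×2 = 0 → write 0
  0×2 = 0 → write 0
  1×2 = 2 → write 0 carry 1
  0×2+1 = 1 → write 1
  1×2 = 2 → write 0 carry 1
  0×2+1 = 1 → write 1
  0×2 = 0 → write 0
  1×2 = 2 → write 0 carry 1
  0×2+1 = 1 → write 1
  0×2 = 0 → write 0
  0×2 = 0 → write 0
  0×2 = 0 → write 0
  0×2 = 0 → write 0
  0×2 = 0 → write 0
  1×2 = 2 → write 0 carry 1
  remaining carry: 1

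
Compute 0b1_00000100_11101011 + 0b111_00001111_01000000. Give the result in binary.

0b10000001010000101011

Add column by column in base 2, right to left:
  1+0 = 1
  1+0 = 1
  0+0 = 0
  1+0 = 1
  0+0 = 0
  1+0 = 1
  1+1 = 0 carry 1
  1+0+1 = 0 carry 1
  0+1+1 = 0 carry 1
  0+1+1 = 0 carry 1
  1+1+1 = 1 carry 1
  0+1+1 = 0 carry 1
  0+0+1 = 1
  0+0 = 0
  0+0 = 0
  0+0 = 0
  1+1 = 0 carry 1
  0+1+1 = 0 carry 1
  0+1+1 = 0 carry 1
  final carry 1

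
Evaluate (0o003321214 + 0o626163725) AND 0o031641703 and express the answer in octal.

0o31401101

Add column by column in base 8, right to left:
  4+5 = 1 carry 1
  1+2+1 = 4
  2+7 = 1 carry 1
  1+3+1 = 5
  2+6 = 0 carry 1
  3+1+1 = 5
  3+6 = 1 carry 1
  0+2+1 = 3
  0+6 = 6
Sum = 0o631505141; now AND with 0o031641703:
  6&0=0, 3&3=3, 1&1=1, 5&6=4, 0&4=0, 5&1=1, 1&7=1, 4&0=0, 1&3=1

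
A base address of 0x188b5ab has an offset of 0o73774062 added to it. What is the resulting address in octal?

0x188b5ab = 0o142132653 in octal.
Add column by column in base 8, right to left:
  3+2 = 5
  5+6 = 3 carry 1
  6+0+1 = 7
  2+4 = 6
  3+7 = 2 carry 1
  1+7+1 = 1 carry 1
  2+3+1 = 6
  4+7 = 3 carry 1
  1+0+1 = 2

0o236126735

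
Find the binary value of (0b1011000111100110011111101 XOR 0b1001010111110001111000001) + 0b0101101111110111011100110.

First 0b1011000111100110011111101 XOR 0b1001010111110001111000001 = 0b0010010000010111100111100.
Add column by column in base 2, right to left:
  0+0 = 0
  0+1 = 1
  1+1 = 0 carry 1
  1+0+1 = 0 carry 1
  1+0+1 = 0 carry 1
  1+1+1 = 1 carry 1
  0+1+1 = 0 carry 1
  0+1+1 = 0 carry 1
  1+0+1 = 0 carry 1
  1+1+1 = 1 carry 1
  1+1+1 = 1 carry 1
  1+1+1 = 1 carry 1
  0+0+1 = 1
  1+1 = 0 carry 1
  0+1+1 = 0 carry 1
  0+1+1 = 0 carry 1
  0+1+1 = 0 carry 1
  0+1+1 = 0 carry 1
  0+1+1 = 0 carry 1
  1+0+1 = 0 carry 1
  0+1+1 = 0 carry 1
  0+1+1 = 0 carry 1
  1+0+1 = 0 carry 1
  0+1+1 = 0 carry 1
  final carry 1

0b1000000000001111000100010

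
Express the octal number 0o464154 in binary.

Each octal digit is 3 bits: 4=100 6=110 4=100 1=001 5=101 4=100.

0b100110100001101100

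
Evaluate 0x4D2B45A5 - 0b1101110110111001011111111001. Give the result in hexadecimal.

0x3F4FADAC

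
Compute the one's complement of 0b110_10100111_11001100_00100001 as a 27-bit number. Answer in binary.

0b001010110000011001111011110

Invert each bit: 110101001111100110000100001 → 001010110000011001111011110.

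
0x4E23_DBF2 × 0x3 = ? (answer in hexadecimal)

0xEA6B93D6

Multiply each base-16 digit by 3, carrying:
  2×3 = 6 → write 6
  F×3 = 45 → write D carry 2
  B×3+2 = 35 → write 3 carry 2
  D×3+2 = 41 → write 9 carry 2
  3×3+2 = 11 → write B
  2×3 = 6 → write 6
  E×3 = 42 → write A carry 2
  4×3+2 = 14 → write E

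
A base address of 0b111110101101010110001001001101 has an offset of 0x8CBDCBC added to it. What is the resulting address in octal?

0o10740237411

0b111110101101010110001001001101 = 0o7655261115 in octal.
0x8CBDCBC = 0o1062756274 in octal.
Add column by column in base 8, right to left:
  5+4 = 1 carry 1
  1+7+1 = 1 carry 1
  1+2+1 = 4
  1+6 = 7
  6+5 = 3 carry 1
  2+7+1 = 2 carry 1
  5+2+1 = 0 carry 1
  5+6+1 = 4 carry 1
  6+0+1 = 7
  7+1 = 0 carry 1
  final carry 1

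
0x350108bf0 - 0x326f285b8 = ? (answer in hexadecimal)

0x291e0638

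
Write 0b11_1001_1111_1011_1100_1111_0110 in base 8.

0o347736366

Group the bits in threes: 011 100 111 111 011 110 011 110 110 → 347736366.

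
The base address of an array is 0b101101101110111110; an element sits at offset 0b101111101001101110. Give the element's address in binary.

0b1011101011000101100

Add column by column in base 2, right to left:
  0+0 = 0
  1+1 = 0 carry 1
  1+1+1 = 1 carry 1
  1+1+1 = 1 carry 1
  1+0+1 = 0 carry 1
  1+1+1 = 1 carry 1
  0+1+1 = 0 carry 1
  1+0+1 = 0 carry 1
  1+0+1 = 0 carry 1
  1+1+1 = 1 carry 1
  0+0+1 = 1
  1+1 = 0 carry 1
  1+1+1 = 1 carry 1
  0+1+1 = 0 carry 1
  1+1+1 = 1 carry 1
  1+1+1 = 1 carry 1
  0+0+1 = 1
  1+1 = 0 carry 1
  final carry 1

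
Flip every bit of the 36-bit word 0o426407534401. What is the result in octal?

0o351370243376

Each oct digit d becomes 7−d:
  4→3, 2→5, 6→1, 4→3, 0→7, 7→0, 5→2, 3→4, 4→3, 4→3, 0→7, 1→6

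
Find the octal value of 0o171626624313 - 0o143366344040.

Subtract column by column in base 8:
  3-0 → 3
  1-4 → 5 (borrow)
  3-0-1 → 2
  4-4 → 0
  2-4 → 6 (borrow)
  6-3-1 → 2
  6-6 → 0
  2-6 → 4 (borrow)
  6-3-1 → 2
  1-3 → 6 (borrow)
  7-4-1 → 2
  1-1 → 0

0o26240260253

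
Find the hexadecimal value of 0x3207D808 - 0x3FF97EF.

Subtract column by column in base 16:
  8-F → 9 (borrow)
  0-E-1 → 1 (borrow)
  8-7-1 → 0
  D-9 → 4
  7-F → 8 (borrow)
  0-F-1 → 0 (borrow)
  2-3-1 → E (borrow)
  3-0-1 → 2

0x2E084019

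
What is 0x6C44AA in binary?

Expand each hex digit to 4 bits: 6=0110 C=1100 4=0100 4=0100 A=1010 A=1010.

0b11011000100010010101010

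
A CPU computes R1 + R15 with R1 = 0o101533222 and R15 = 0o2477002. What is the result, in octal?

0o104232224

Add column by column in base 8, right to left:
  2+2 = 4
  2+0 = 2
  2+0 = 2
  3+7 = 2 carry 1
  3+7+1 = 3 carry 1
  5+4+1 = 2 carry 1
  1+2+1 = 4
  0+0 = 0
  1+0 = 1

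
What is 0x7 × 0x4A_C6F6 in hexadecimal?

0x20B70BA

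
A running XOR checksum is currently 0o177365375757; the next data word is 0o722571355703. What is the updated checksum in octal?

0o655614020054

XOR each oct digit independently (no carries):
  1^7=6, 7^2=5, 7^2=5, 3^5=6, 6^7=1, 5^1=4, 3^3=0, 7^5=2, 5^5=0, 7^7=0, 5^0=5, 7^3=4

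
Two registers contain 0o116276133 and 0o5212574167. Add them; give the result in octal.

Add column by column in base 8, right to left:
  3+7 = 2 carry 1
  3+6+1 = 2 carry 1
  1+1+1 = 3
  6+4 = 2 carry 1
  7+7+1 = 7 carry 1
  2+5+1 = 0 carry 1
  6+2+1 = 1 carry 1
  1+1+1 = 3
  1+2 = 3
  0+5 = 5

0o5331072322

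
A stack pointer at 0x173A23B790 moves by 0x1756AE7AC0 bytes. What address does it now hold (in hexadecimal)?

0x2E90D23250

Add column by column in base 16, right to left:
  0+0 = 0
  9+C = 5 carry 1
  7+A+1 = 2 carry 1
  B+7+1 = 3 carry 1
  3+E+1 = 2 carry 1
  2+A+1 = D
  A+6 = 0 carry 1
  3+5+1 = 9
  7+7 = E
  1+1 = 2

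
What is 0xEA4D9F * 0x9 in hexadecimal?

0x83CBA97

Multiply each base-16 digit by 9, carrying:
  F×9 = 135 → write 7 carry 8
  9×9+8 = 89 → write 9 carry 5
  D×9+5 = 122 → write A carry 7
  4×9+7 = 43 → write B carry 2
  A×9+2 = 92 → write C carry 5
  E×9+5 = 131 → write 3 carry 8
  remaining carry: 8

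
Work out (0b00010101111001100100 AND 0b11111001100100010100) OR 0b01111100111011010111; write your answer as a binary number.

0b00010101111001100100 AND 0b11111001100100010100 = 0b00010001100000000100.
Then OR with 0b01111100111011010111.

0b1111101111011010111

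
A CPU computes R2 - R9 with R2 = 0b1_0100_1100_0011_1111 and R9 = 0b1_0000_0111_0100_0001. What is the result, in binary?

0b100010011111110

Subtract column by column in base 2:
  1-1 → 0
  1-0 → 1
  1-0 → 1
  1-0 → 1
  1-0 → 1
  1-0 → 1
  0-1 → 1 (borrow)
  0-0-1 → 1 (borrow)
  0-1-1 → 0 (borrow)
  0-1-1 → 0 (borrow)
  1-1-1 → 1 (borrow)
  1-0-1 → 0
  0-0 → 0
  0-0 → 0
  1-0 → 1
  0-0 → 0
  1-1 → 0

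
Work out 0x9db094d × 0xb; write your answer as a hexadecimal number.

Multiply each base-16 digit by 11, carrying:
  d×11 = 143 → write f carry 8
  4×11+8 = 52 → write 4 carry 3
  9×11+3 = 102 → write 6 carry 6
  0×11+6 = 6 → write 6
  b×11 = 121 → write 9 carry 7
  d×11+7 = 150 → write 6 carry 9
  9×11+9 = 108 → write c carry 6
  remaining carry: 6

0x6c69664f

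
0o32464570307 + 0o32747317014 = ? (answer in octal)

0o65434107323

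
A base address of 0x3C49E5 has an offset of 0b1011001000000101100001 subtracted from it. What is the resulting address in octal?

0o3744204

0x3C49E5 = 0o17044745 in octal.
0b1011001000000101100001 = 0o13100541 in octal.
Subtract column by column in base 8:
  5-1 → 4
  4-4 → 0
  7-5 → 2
  4-0 → 4
  4-0 → 4
  0-1 → 7 (borrow)
  7-3-1 → 3
  1-1 → 0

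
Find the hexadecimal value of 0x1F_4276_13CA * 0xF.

0x1D4E4EB28D6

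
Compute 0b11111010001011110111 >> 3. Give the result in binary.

0b11111010001011110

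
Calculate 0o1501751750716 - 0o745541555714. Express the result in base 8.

Subtract column by column in base 8:
  6-4 → 2
  1-1 → 0
  7-7 → 0
  0-5 → 3 (borrow)
  5-5-1 → 7 (borrow)
  7-5-1 → 1
  1-1 → 0
  5-4 → 1
  7-5 → 2
  1-5 → 4 (borrow)
  0-4-1 → 3 (borrow)
  5-7-1 → 5 (borrow)
  1-0-1 → 0

0o534210173002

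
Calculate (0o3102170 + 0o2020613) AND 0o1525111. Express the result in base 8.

0o1121001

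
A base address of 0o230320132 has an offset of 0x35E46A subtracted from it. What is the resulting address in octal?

0o212735760

0x35E46A = 0o15362152 in octal.
Subtract column by column in base 8:
  2-2 → 0
  3-5 → 6 (borrow)
  1-1-1 → 7 (borrow)
  0-2-1 → 5 (borrow)
  2-6-1 → 3 (borrow)
  3-3-1 → 7 (borrow)
  0-5-1 → 2 (borrow)
  3-1-1 → 1
  2-0 → 2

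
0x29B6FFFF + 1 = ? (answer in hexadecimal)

0x29B70000

The trailing 4 digits are F (max in base 16), so adding 1 cascades: they roll to 0 and the next digit up increments.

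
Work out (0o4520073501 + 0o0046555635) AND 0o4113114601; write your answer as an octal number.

Add column by column in base 8, right to left:
  1+5 = 6
  0+3 = 3
  5+6 = 3 carry 1
  3+5+1 = 1 carry 1
  7+5+1 = 5 carry 1
  0+5+1 = 6
  0+6 = 6
  2+4 = 6
  5+0 = 5
  4+0 = 4
Sum = 0o4566651336; now AND with 0o4113114601:
  4&4=4, 5&1=1, 6&1=0, 6&3=2, 6&1=0, 5&1=1, 1&4=0, 3&6=2, 3&0=0, 6&1=0

0o4102010200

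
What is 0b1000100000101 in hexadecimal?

0x1105

Group the bits into nibbles: 0001 0001 0000 0101 → 1105.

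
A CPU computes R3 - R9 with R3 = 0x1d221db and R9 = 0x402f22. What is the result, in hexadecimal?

0x191f2b9

Subtract column by column in base 16:
  b-2 → 9
  d-2 → b
  1-f → 2 (borrow)
  2-2-1 → f (borrow)
  2-0-1 → 1
  d-4 → 9
  1-0 → 1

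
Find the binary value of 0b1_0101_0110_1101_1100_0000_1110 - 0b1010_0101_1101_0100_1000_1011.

Subtract column by column in base 2:
  0-1 → 1 (borrow)
  1-1-1 → 1 (borrow)
  1-0-1 → 0
  1-1 → 0
  0-0 → 0
  0-0 → 0
  0-0 → 0
  0-1 → 1 (borrow)
  0-0-1 → 1 (borrow)
  0-0-1 → 1 (borrow)
  1-1-1 → 1 (borrow)
  1-0-1 → 0
  1-1 → 0
  0-0 → 0
  1-1 → 0
  1-1 → 0
  0-1 → 1 (borrow)
  1-0-1 → 0
  1-1 → 0
  0-0 → 0
  1-0 → 1
  0-1 → 1 (borrow)
  1-0-1 → 0
  0-1 → 1 (borrow)
  1-0-1 → 0

0b101100010000011110000011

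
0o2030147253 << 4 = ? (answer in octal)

0o40603165260

4 bits is not a whole number of base-8 digits; in binary: 10000011000001100111010101011 << 4 = 100000110000011001110101010110000.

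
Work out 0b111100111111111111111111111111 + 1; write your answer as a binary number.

0b111101000000000000000000000000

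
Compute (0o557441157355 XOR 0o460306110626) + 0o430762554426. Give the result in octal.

0o570731624221

First 0o557441157355 XOR 0o460306110626 = 0o137747047573.
Add column by column in base 8, right to left:
  3+6 = 1 carry 1
  7+2+1 = 2 carry 1
  5+4+1 = 2 carry 1
  7+4+1 = 4 carry 1
  4+5+1 = 2 carry 1
  0+5+1 = 6
  7+2 = 1 carry 1
  4+6+1 = 3 carry 1
  7+7+1 = 7 carry 1
  7+0+1 = 0 carry 1
  3+3+1 = 7
  1+4 = 5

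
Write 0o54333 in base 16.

0x58DB

Each octal digit is 3 bits: 5=101 4=100 3=011 3=011 3=011.
Group the bits into nibbles: 0101 1000 1101 1011 → 58DB.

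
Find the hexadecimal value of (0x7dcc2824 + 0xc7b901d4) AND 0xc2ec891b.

0x40840918

Add column by column in base 16, right to left:
  4+4 = 8
  2+d = f
  8+1 = 9
  2+0 = 2
  c+9 = 5 carry 1
  c+b+1 = 8 carry 1
  d+7+1 = 5 carry 1
  7+c+1 = 4 carry 1
  final carry 1
Sum = 0x1458529f8; now AND with 0xc2ec891b:
  1&0=0, 4&c=4, 5&2=0, 8&e=8, 5&c=4, 2&8=0, 9&9=9, f&1=1, 8&b=8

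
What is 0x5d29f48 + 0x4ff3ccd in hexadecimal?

0xad1dc15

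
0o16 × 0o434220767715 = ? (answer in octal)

0o7613755616466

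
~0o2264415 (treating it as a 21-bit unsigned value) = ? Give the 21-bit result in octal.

0o5513362

Each oct digit d becomes 7−d:
  2→5, 2→5, 6→1, 4→3, 4→3, 1→6, 5→2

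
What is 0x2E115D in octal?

0o13410535

Expand each hex digit to 4 bits: 2=0010 E=1110 1=0001 1=0001 5=0101 D=1101.
Group the bits in threes: 001 011 100 001 000 101 011 101 → 13410535.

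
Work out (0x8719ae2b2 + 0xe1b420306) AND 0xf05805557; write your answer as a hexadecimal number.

Add column by column in base 16, right to left:
  2+6 = 8
  b+0 = b
  2+3 = 5
  e+0 = e
  a+2 = c
  9+4 = d
  1+b = c
  7+1 = 8
  8+e = 6 carry 1
  final carry 1
Sum = 0x168cdce5b8; now AND with 0xf05805557:
  1&0=0, 6&f=6, 8&0=0, c&5=4, d&8=8, c&0=0, e&5=4, 5&5=5, b&5=1, 8&7=0

0x604804510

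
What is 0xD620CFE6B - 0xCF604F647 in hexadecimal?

0x6C080824

Subtract column by column in base 16:
  B-7 → 4
  6-4 → 2
  E-6 → 8
  F-F → 0
  C-4 → 8
  0-0 → 0
  2-6 → C (borrow)
  6-F-1 → 6 (borrow)
  D-C-1 → 0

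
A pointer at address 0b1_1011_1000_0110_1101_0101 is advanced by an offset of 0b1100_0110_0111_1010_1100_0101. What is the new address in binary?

0b111000100000000110011010

Add column by column in base 2, right to left:
  1+1 = 0 carry 1
  0+0+1 = 1
  1+1 = 0 carry 1
  0+0+1 = 1
  1+0 = 1
  0+0 = 0
  1+1 = 0 carry 1
  1+1+1 = 1 carry 1
  0+0+1 = 1
  1+1 = 0 carry 1
  1+0+1 = 0 carry 1
  0+1+1 = 0 carry 1
  0+1+1 = 0 carry 1
  0+1+1 = 0 carry 1
  0+1+1 = 0 carry 1
  1+0+1 = 0 carry 1
  1+0+1 = 0 carry 1
  1+1+1 = 1 carry 1
  0+1+1 = 0 carry 1
  1+0+1 = 0 carry 1
  1+0+1 = 0 carry 1
  0+0+1 = 1
  0+1 = 1
  0+1 = 1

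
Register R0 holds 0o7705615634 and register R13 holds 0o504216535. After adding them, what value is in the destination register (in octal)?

0o10412034371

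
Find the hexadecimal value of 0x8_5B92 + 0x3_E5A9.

Add column by column in base 16, right to left:
  2+9 = B
  9+A = 3 carry 1
  B+5+1 = 1 carry 1
  5+E+1 = 4 carry 1
  8+3+1 = C

0xC413B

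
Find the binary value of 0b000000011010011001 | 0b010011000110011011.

OR bit by bit (1 where either bit is 1):
  000000011010011001
| 010011000110011011
= 010011011110011011

0b010011011110011011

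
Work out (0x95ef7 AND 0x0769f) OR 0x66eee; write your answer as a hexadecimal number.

0x95ef7 AND 0x0769f = 0x05697.
Then OR with 0x66eee.

0x67eff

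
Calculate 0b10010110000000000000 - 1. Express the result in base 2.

The trailing 13 digits are 0, so subtracting 1 borrows through: they become 1 and the next digit up decrements.

0b10010101111111111111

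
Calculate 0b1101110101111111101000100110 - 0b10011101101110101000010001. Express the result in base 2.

0b1011011000010001000000010101

Subtract column by column in base 2:
  0-1 → 1 (borrow)
  1-0-1 → 0
  1-0 → 1
  0-0 → 0
  0-1 → 1 (borrow)
  1-0-1 → 0
  0-0 → 0
  0-0 → 0
  0-0 → 0
  1-1 → 0
  0-0 → 0
  1-1 → 0
  1-0 → 1
  1-1 → 0
  1-1 → 0
  1-1 → 0
  1-0 → 1
  1-1 → 0
  1-1 → 0
  0-0 → 0
  1-1 → 0
  0-1 → 1 (borrow)
  1-1-1 → 1 (borrow)
  1-0-1 → 0
  1-0 → 1
  0-1 → 1 (borrow)
  1-0-1 → 0
  1-0 → 1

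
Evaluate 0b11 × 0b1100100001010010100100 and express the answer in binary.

0b100101100011110111101100

Multiply each base-2 digit by 3, carrying:
  0×3 = 0 → write 0
  0×3 = 0 → write 0
  1×3 = 3 → write 1 carry 1
  0×3+1 = 1 → write 1
  0×3 = 0 → write 0
  1×3 = 3 → write 1 carry 1
  0×3+1 = 1 → write 1
  1×3 = 3 → write 1 carry 1
  0×3+1 = 1 → write 1
  0×3 = 0 → write 0
  1×3 = 3 → write 1 carry 1
  0×3+1 = 1 → write 1
  1×3 = 3 → write 1 carry 1
  0×3+1 = 1 → write 1
  0×3 = 0 → write 0
  0×3 = 0 → write 0
  0×3 = 0 → write 0
  1×3 = 3 → write 1 carry 1
  0×3+1 = 1 → write 1
  0×3 = 0 → write 0
  1×3 = 3 → write 1 carry 1
  1×3+1 = 4 → write 0 carry 2
  remaining carry: 10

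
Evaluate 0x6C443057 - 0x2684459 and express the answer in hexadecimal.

Subtract column by column in base 16:
  7-9 → E (borrow)
  5-5-1 → F (borrow)
  0-4-1 → B (borrow)
  3-4-1 → E (borrow)
  4-8-1 → B (borrow)
  4-6-1 → D (borrow)
  C-2-1 → 9
  6-0 → 6

0x69DBEBFE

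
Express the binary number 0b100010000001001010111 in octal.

0o4201127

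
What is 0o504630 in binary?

Each octal digit is 3 bits: 5=101 0=000 4=100 6=110 3=011 0=000.

0b101000100110011000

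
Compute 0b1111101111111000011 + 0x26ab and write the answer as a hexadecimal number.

0b1111101111111000011 = 0x7dfc3 in hexadecimal.
Add column by column in base 16, right to left:
  3+b = e
  c+a = 6 carry 1
  f+6+1 = 6 carry 1
  d+2+1 = 0 carry 1
  7+0+1 = 8

0x8066e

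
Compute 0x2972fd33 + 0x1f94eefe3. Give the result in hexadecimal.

0x222c1ed16

Add column by column in base 16, right to left:
  3+3 = 6
  3+e = 1 carry 1
  d+f+1 = d carry 1
  f+e+1 = e carry 1
  2+e+1 = 1 carry 1
  7+4+1 = c
  9+9 = 2 carry 1
  2+f+1 = 2 carry 1
  0+1+1 = 2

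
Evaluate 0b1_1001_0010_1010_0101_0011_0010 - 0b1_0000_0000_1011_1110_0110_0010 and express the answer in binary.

0b100100011110011011010000

Subtract column by column in base 2:
  0-0 → 0
  1-1 → 0
  0-0 → 0
  0-0 → 0
  1-0 → 1
  1-1 → 0
  0-1 → 1 (borrow)
  0-0-1 → 1 (borrow)
  1-0-1 → 0
  0-1 → 1 (borrow)
  1-1-1 → 1 (borrow)
  0-1-1 → 0 (borrow)
  0-1-1 → 0 (borrow)
  1-1-1 → 1 (borrow)
  0-0-1 → 1 (borrow)
  1-1-1 → 1 (borrow)
  0-0-1 → 1 (borrow)
  1-0-1 → 0
  0-0 → 0
  0-0 → 0
  1-0 → 1
  0-0 → 0
  0-0 → 0
  1-0 → 1
  1-1 → 0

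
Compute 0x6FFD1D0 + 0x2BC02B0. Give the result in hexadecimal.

Add column by column in base 16, right to left:
  0+0 = 0
  D+B = 8 carry 1
  1+2+1 = 4
  D+0 = D
  F+C = B carry 1
  F+B+1 = B carry 1
  6+2+1 = 9

0x9BBD480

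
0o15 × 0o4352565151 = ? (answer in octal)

0o71753363525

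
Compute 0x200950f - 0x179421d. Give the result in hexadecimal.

0x8752f2

Subtract column by column in base 16:
  f-d → 2
  0-1 → f (borrow)
  5-2-1 → 2
  9-4 → 5
  0-9 → 7 (borrow)
  0-7-1 → 8 (borrow)
  2-1-1 → 0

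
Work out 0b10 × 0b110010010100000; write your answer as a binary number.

0b1100100101000000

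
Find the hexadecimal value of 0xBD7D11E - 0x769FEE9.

0x46DD235

Subtract column by column in base 16:
  E-9 → 5
  1-E → 3 (borrow)
  1-E-1 → 2 (borrow)
  D-F-1 → D (borrow)
  7-9-1 → D (borrow)
  D-6-1 → 6
  B-7 → 4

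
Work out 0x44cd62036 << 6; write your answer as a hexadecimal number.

0x11335880d80

6 bits is not a whole number of base-16 digits; in binary: 10001001100110101100010000000110110 << 6 = 10001001100110101100010000000110110000000.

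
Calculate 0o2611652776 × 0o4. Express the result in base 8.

Multiply each base-8 digit by 4, carrying:
  6×4 = 24 → write 0 carry 3
  7×4+3 = 31 → write 7 carry 3
  7×4+3 = 31 → write 7 carry 3
  2×4+3 = 11 → write 3 carry 1
  5×4+1 = 21 → write 5 carry 2
  6×4+2 = 26 → write 2 carry 3
  1×4+3 = 7 → write 7
  1×4 = 4 → write 4
  6×4 = 24 → write 0 carry 3
  2×4+3 = 11 → write 3 carry 1
  remaining carry: 1

0o13047253770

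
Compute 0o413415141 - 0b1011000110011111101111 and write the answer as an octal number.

0o400331162

0b1011000110011111101111 = 0o13063757 in octal.
Subtract column by column in base 8:
  1-7 → 2 (borrow)
  4-5-1 → 6 (borrow)
  1-7-1 → 1 (borrow)
  5-3-1 → 1
  1-6 → 3 (borrow)
  4-0-1 → 3
  3-3 → 0
  1-1 → 0
  4-0 → 4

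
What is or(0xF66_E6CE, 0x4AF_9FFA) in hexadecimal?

0xFEFFFFE

OR each hex digit independently (no carries):
  F|4=F, 6|A=E, 6|F=F, E|9=F, 6|F=F, C|F=F, E|A=E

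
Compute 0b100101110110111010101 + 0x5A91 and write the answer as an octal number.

0b100101110110111010101 = 0o4566725 in octal.
0x5A91 = 0o55221 in octal.
Add column by column in base 8, right to left:
  5+1 = 6
  2+2 = 4
  7+2 = 1 carry 1
  6+5+1 = 4 carry 1
  6+5+1 = 4 carry 1
  5+0+1 = 6
  4+0 = 4

0o4644146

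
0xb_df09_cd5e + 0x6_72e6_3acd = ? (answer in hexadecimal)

0x1251f0082b

Add column by column in base 16, right to left:
  e+d = b carry 1
  5+c+1 = 2 carry 1
  d+a+1 = 8 carry 1
  c+3+1 = 0 carry 1
  9+6+1 = 0 carry 1
  0+e+1 = f
  f+2 = 1 carry 1
  d+7+1 = 5 carry 1
  b+6+1 = 2 carry 1
  final carry 1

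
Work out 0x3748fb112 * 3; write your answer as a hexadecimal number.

Multiply each base-16 digit by 3, carrying:
  2×3 = 6 → write 6
  1×3 = 3 → write 3
  1×3 = 3 → write 3
  b×3 = 33 → write 1 carry 2
  f×3+2 = 47 → write f carry 2
  8×3+2 = 26 → write a carry 1
  4×3+1 = 13 → write d
  7×3 = 21 → write 5 carry 1
  3×3+1 = 10 → write a

0xa5daf1336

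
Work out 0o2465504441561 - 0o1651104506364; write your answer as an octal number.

0o614377733175

Subtract column by column in base 8:
  1-4 → 5 (borrow)
  6-6-1 → 7 (borrow)
  5-3-1 → 1
  1-6 → 3 (borrow)
  4-0-1 → 3
  4-5 → 7 (borrow)
  4-4-1 → 7 (borrow)
  0-0-1 → 7 (borrow)
  5-1-1 → 3
  5-1 → 4
  6-5 → 1
  4-6 → 6 (borrow)
  2-1-1 → 0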